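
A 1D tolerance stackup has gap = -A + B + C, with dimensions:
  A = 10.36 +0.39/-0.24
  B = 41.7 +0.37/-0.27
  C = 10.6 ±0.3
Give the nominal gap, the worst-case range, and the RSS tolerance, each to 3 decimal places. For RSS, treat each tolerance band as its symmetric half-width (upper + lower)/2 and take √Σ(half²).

nominal=41.940 wc=[40.980,42.850] rss=0.540

Stack each dimension's contribution:
  -A: nom -10.360 → Σnom=-10.360; wc +0.240/-0.390 → slack +0.240/-0.390; half-tol=0.315, Σhalf²=0.099225
  +B: nom +41.700 → Σnom=31.340; wc +0.370/-0.270 → slack +0.610/-0.660; half-tol=0.320, Σhalf²=0.201625
  +C: nom +10.600 → Σnom=41.940; wc +0.300/-0.300 → slack +0.910/-0.960; half-tol=0.300, Σhalf²=0.291625
Nominal = 41.940. Worst-case = [41.940 - 0.960, 41.940 + 0.910] = [40.980, 42.850]. RSS = √0.291625 = 0.540.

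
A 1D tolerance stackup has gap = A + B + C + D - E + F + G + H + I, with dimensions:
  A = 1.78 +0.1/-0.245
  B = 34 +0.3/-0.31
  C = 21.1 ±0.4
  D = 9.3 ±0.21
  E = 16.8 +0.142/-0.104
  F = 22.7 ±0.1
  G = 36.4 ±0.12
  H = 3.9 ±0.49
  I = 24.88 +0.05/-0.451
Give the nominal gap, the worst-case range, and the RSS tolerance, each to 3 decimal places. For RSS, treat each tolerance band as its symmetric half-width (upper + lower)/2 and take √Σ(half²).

Stack each dimension's contribution:
  +A: nom +1.780 → Σnom=1.780; wc +0.100/-0.245 → slack +0.100/-0.245; half-tol=0.172, Σhalf²=0.029756
  +B: nom +34.000 → Σnom=35.780; wc +0.300/-0.310 → slack +0.400/-0.555; half-tol=0.305, Σhalf²=0.122781
  +C: nom +21.100 → Σnom=56.880; wc +0.400/-0.400 → slack +0.800/-0.955; half-tol=0.400, Σhalf²=0.282781
  +D: nom +9.300 → Σnom=66.180; wc +0.210/-0.210 → slack +1.010/-1.165; half-tol=0.210, Σhalf²=0.326881
  -E: nom -16.800 → Σnom=49.380; wc +0.104/-0.142 → slack +1.114/-1.307; half-tol=0.123, Σhalf²=0.342010
  +F: nom +22.700 → Σnom=72.080; wc +0.100/-0.100 → slack +1.214/-1.407; half-tol=0.100, Σhalf²=0.352010
  +G: nom +36.400 → Σnom=108.480; wc +0.120/-0.120 → slack +1.334/-1.527; half-tol=0.120, Σhalf²=0.366410
  +H: nom +3.900 → Σnom=112.380; wc +0.490/-0.490 → slack +1.824/-2.017; half-tol=0.490, Σhalf²=0.606510
  +I: nom +24.880 → Σnom=137.260; wc +0.050/-0.451 → slack +1.874/-2.468; half-tol=0.251, Σhalf²=0.669261
Nominal = 137.260. Worst-case = [137.260 - 2.468, 137.260 + 1.874] = [134.792, 139.134]. RSS = √0.669261 = 0.818.

nominal=137.260 wc=[134.792,139.134] rss=0.818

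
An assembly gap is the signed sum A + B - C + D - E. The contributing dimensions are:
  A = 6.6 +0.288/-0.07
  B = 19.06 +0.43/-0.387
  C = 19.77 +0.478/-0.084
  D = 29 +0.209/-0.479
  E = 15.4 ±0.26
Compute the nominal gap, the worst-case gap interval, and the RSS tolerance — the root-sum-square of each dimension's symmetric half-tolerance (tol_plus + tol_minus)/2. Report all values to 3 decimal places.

Stack each dimension's contribution:
  +A: nom +6.600 → Σnom=6.600; wc +0.288/-0.070 → slack +0.288/-0.070; half-tol=0.179, Σhalf²=0.032041
  +B: nom +19.060 → Σnom=25.660; wc +0.430/-0.387 → slack +0.718/-0.457; half-tol=0.408, Σhalf²=0.198913
  -C: nom -19.770 → Σnom=5.890; wc +0.084/-0.478 → slack +0.802/-0.935; half-tol=0.281, Σhalf²=0.277874
  +D: nom +29.000 → Σnom=34.890; wc +0.209/-0.479 → slack +1.011/-1.414; half-tol=0.344, Σhalf²=0.396210
  -E: nom -15.400 → Σnom=19.490; wc +0.260/-0.260 → slack +1.271/-1.674; half-tol=0.260, Σhalf²=0.463810
Nominal = 19.490. Worst-case = [19.490 - 1.674, 19.490 + 1.271] = [17.816, 20.761]. RSS = √0.463810 = 0.681.

nominal=19.490 wc=[17.816,20.761] rss=0.681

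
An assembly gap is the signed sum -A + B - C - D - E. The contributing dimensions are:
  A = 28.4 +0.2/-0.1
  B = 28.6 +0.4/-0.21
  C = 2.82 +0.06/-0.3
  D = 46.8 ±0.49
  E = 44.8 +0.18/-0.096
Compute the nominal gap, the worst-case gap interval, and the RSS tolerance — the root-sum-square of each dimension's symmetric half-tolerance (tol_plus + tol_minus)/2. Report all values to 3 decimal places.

nominal=-94.220 wc=[-95.360,-92.834] rss=0.638

Stack each dimension's contribution:
  -A: nom -28.400 → Σnom=-28.400; wc +0.100/-0.200 → slack +0.100/-0.200; half-tol=0.150, Σhalf²=0.022500
  +B: nom +28.600 → Σnom=0.200; wc +0.400/-0.210 → slack +0.500/-0.410; half-tol=0.305, Σhalf²=0.115525
  -C: nom -2.820 → Σnom=-2.620; wc +0.300/-0.060 → slack +0.800/-0.470; half-tol=0.180, Σhalf²=0.147925
  -D: nom -46.800 → Σnom=-49.420; wc +0.490/-0.490 → slack +1.290/-0.960; half-tol=0.490, Σhalf²=0.388025
  -E: nom -44.800 → Σnom=-94.220; wc +0.096/-0.180 → slack +1.386/-1.140; half-tol=0.138, Σhalf²=0.407069
Nominal = -94.220. Worst-case = [-94.220 - 1.140, -94.220 + 1.386] = [-95.360, -92.834]. RSS = √0.407069 = 0.638.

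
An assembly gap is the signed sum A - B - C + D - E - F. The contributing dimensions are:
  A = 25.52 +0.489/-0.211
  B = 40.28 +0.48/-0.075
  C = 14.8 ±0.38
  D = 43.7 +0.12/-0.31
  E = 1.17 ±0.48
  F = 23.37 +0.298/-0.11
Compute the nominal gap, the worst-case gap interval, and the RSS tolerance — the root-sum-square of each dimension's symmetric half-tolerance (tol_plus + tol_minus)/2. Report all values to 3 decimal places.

nominal=-10.400 wc=[-12.559,-8.746] rss=0.814

Stack each dimension's contribution:
  +A: nom +25.520 → Σnom=25.520; wc +0.489/-0.211 → slack +0.489/-0.211; half-tol=0.350, Σhalf²=0.122500
  -B: nom -40.280 → Σnom=-14.760; wc +0.075/-0.480 → slack +0.564/-0.691; half-tol=0.277, Σhalf²=0.199506
  -C: nom -14.800 → Σnom=-29.560; wc +0.380/-0.380 → slack +0.944/-1.071; half-tol=0.380, Σhalf²=0.343906
  +D: nom +43.700 → Σnom=14.140; wc +0.120/-0.310 → slack +1.064/-1.381; half-tol=0.215, Σhalf²=0.390131
  -E: nom -1.170 → Σnom=12.970; wc +0.480/-0.480 → slack +1.544/-1.861; half-tol=0.480, Σhalf²=0.620531
  -F: nom -23.370 → Σnom=-10.400; wc +0.110/-0.298 → slack +1.654/-2.159; half-tol=0.204, Σhalf²=0.662147
Nominal = -10.400. Worst-case = [-10.400 - 2.159, -10.400 + 1.654] = [-12.559, -8.746]. RSS = √0.662147 = 0.814.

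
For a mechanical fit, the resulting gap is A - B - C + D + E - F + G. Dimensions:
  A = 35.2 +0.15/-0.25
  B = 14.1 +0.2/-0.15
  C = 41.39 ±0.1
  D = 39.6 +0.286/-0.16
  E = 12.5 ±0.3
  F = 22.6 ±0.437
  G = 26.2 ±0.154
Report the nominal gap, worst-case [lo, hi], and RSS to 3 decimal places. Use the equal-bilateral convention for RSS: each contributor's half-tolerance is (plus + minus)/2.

Stack each dimension's contribution:
  +A: nom +35.200 → Σnom=35.200; wc +0.150/-0.250 → slack +0.150/-0.250; half-tol=0.200, Σhalf²=0.040000
  -B: nom -14.100 → Σnom=21.100; wc +0.150/-0.200 → slack +0.300/-0.450; half-tol=0.175, Σhalf²=0.070625
  -C: nom -41.390 → Σnom=-20.290; wc +0.100/-0.100 → slack +0.400/-0.550; half-tol=0.100, Σhalf²=0.080625
  +D: nom +39.600 → Σnom=19.310; wc +0.286/-0.160 → slack +0.686/-0.710; half-tol=0.223, Σhalf²=0.130354
  +E: nom +12.500 → Σnom=31.810; wc +0.300/-0.300 → slack +0.986/-1.010; half-tol=0.300, Σhalf²=0.220354
  -F: nom -22.600 → Σnom=9.210; wc +0.437/-0.437 → slack +1.423/-1.447; half-tol=0.437, Σhalf²=0.411323
  +G: nom +26.200 → Σnom=35.410; wc +0.154/-0.154 → slack +1.577/-1.601; half-tol=0.154, Σhalf²=0.435039
Nominal = 35.410. Worst-case = [35.410 - 1.601, 35.410 + 1.577] = [33.809, 36.987]. RSS = √0.435039 = 0.660.

nominal=35.410 wc=[33.809,36.987] rss=0.660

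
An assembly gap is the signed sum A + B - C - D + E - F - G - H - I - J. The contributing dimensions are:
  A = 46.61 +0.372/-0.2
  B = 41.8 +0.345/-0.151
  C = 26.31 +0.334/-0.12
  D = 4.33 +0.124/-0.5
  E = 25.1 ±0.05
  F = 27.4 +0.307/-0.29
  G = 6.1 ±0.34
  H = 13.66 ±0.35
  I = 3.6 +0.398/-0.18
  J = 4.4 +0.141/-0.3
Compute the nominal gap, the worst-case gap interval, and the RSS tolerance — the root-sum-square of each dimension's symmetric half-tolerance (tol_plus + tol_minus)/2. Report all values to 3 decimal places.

Stack each dimension's contribution:
  +A: nom +46.610 → Σnom=46.610; wc +0.372/-0.200 → slack +0.372/-0.200; half-tol=0.286, Σhalf²=0.081796
  +B: nom +41.800 → Σnom=88.410; wc +0.345/-0.151 → slack +0.717/-0.351; half-tol=0.248, Σhalf²=0.143300
  -C: nom -26.310 → Σnom=62.100; wc +0.120/-0.334 → slack +0.837/-0.685; half-tol=0.227, Σhalf²=0.194829
  -D: nom -4.330 → Σnom=57.770; wc +0.500/-0.124 → slack +1.337/-0.809; half-tol=0.312, Σhalf²=0.292173
  +E: nom +25.100 → Σnom=82.870; wc +0.050/-0.050 → slack +1.387/-0.859; half-tol=0.050, Σhalf²=0.294673
  -F: nom -27.400 → Σnom=55.470; wc +0.290/-0.307 → slack +1.677/-1.166; half-tol=0.298, Σhalf²=0.383775
  -G: nom -6.100 → Σnom=49.370; wc +0.340/-0.340 → slack +2.017/-1.506; half-tol=0.340, Σhalf²=0.499375
  -H: nom -13.660 → Σnom=35.710; wc +0.350/-0.350 → slack +2.367/-1.856; half-tol=0.350, Σhalf²=0.621875
  -I: nom -3.600 → Σnom=32.110; wc +0.180/-0.398 → slack +2.547/-2.254; half-tol=0.289, Σhalf²=0.705396
  -J: nom -4.400 → Σnom=27.710; wc +0.300/-0.141 → slack +2.847/-2.395; half-tol=0.220, Σhalf²=0.754017
Nominal = 27.710. Worst-case = [27.710 - 2.395, 27.710 + 2.847] = [25.315, 30.557]. RSS = √0.754017 = 0.868.

nominal=27.710 wc=[25.315,30.557] rss=0.868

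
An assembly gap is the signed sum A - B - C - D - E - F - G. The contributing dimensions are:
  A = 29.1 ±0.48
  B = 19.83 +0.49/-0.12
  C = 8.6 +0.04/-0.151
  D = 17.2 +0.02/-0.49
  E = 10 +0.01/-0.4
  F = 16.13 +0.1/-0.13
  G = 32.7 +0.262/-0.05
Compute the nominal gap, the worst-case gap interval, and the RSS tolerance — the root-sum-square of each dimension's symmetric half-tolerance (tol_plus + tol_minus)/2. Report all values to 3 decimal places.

Stack each dimension's contribution:
  +A: nom +29.100 → Σnom=29.100; wc +0.480/-0.480 → slack +0.480/-0.480; half-tol=0.480, Σhalf²=0.230400
  -B: nom -19.830 → Σnom=9.270; wc +0.120/-0.490 → slack +0.600/-0.970; half-tol=0.305, Σhalf²=0.323425
  -C: nom -8.600 → Σnom=0.670; wc +0.151/-0.040 → slack +0.751/-1.010; half-tol=0.096, Σhalf²=0.332545
  -D: nom -17.200 → Σnom=-16.530; wc +0.490/-0.020 → slack +1.241/-1.030; half-tol=0.255, Σhalf²=0.397570
  -E: nom -10.000 → Σnom=-26.530; wc +0.400/-0.010 → slack +1.641/-1.040; half-tol=0.205, Σhalf²=0.439595
  -F: nom -16.130 → Σnom=-42.660; wc +0.130/-0.100 → slack +1.771/-1.140; half-tol=0.115, Σhalf²=0.452820
  -G: nom -32.700 → Σnom=-75.360; wc +0.050/-0.262 → slack +1.821/-1.402; half-tol=0.156, Σhalf²=0.477156
Nominal = -75.360. Worst-case = [-75.360 - 1.402, -75.360 + 1.821] = [-76.762, -73.539]. RSS = √0.477156 = 0.691.

nominal=-75.360 wc=[-76.762,-73.539] rss=0.691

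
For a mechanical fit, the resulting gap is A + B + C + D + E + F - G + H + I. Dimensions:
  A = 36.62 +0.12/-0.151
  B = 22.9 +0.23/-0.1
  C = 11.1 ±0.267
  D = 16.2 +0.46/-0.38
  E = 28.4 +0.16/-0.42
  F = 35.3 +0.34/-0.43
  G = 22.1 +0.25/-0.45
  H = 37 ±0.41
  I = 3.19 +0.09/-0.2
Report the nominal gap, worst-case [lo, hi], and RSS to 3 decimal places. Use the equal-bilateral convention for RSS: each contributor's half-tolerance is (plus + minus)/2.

Stack each dimension's contribution:
  +A: nom +36.620 → Σnom=36.620; wc +0.120/-0.151 → slack +0.120/-0.151; half-tol=0.136, Σhalf²=0.018360
  +B: nom +22.900 → Σnom=59.520; wc +0.230/-0.100 → slack +0.350/-0.251; half-tol=0.165, Σhalf²=0.045585
  +C: nom +11.100 → Σnom=70.620; wc +0.267/-0.267 → slack +0.617/-0.518; half-tol=0.267, Σhalf²=0.116874
  +D: nom +16.200 → Σnom=86.820; wc +0.460/-0.380 → slack +1.077/-0.898; half-tol=0.420, Σhalf²=0.293274
  +E: nom +28.400 → Σnom=115.220; wc +0.160/-0.420 → slack +1.237/-1.318; half-tol=0.290, Σhalf²=0.377374
  +F: nom +35.300 → Σnom=150.520; wc +0.340/-0.430 → slack +1.577/-1.748; half-tol=0.385, Σhalf²=0.525599
  -G: nom -22.100 → Σnom=128.420; wc +0.450/-0.250 → slack +2.027/-1.998; half-tol=0.350, Σhalf²=0.648099
  +H: nom +37.000 → Σnom=165.420; wc +0.410/-0.410 → slack +2.437/-2.408; half-tol=0.410, Σhalf²=0.816199
  +I: nom +3.190 → Σnom=168.610; wc +0.090/-0.200 → slack +2.527/-2.608; half-tol=0.145, Σhalf²=0.837224
Nominal = 168.610. Worst-case = [168.610 - 2.608, 168.610 + 2.527] = [166.002, 171.137]. RSS = √0.837224 = 0.915.

nominal=168.610 wc=[166.002,171.137] rss=0.915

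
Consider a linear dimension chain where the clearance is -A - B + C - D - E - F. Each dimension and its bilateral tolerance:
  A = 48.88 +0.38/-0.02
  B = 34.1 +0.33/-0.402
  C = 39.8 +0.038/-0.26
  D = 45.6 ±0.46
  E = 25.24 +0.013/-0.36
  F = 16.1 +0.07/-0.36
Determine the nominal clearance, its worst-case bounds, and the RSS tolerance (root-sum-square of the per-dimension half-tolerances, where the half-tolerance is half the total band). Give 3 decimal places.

nominal=-130.120 wc=[-131.633,-128.480] rss=0.699

Stack each dimension's contribution:
  -A: nom -48.880 → Σnom=-48.880; wc +0.020/-0.380 → slack +0.020/-0.380; half-tol=0.200, Σhalf²=0.040000
  -B: nom -34.100 → Σnom=-82.980; wc +0.402/-0.330 → slack +0.422/-0.710; half-tol=0.366, Σhalf²=0.173956
  +C: nom +39.800 → Σnom=-43.180; wc +0.038/-0.260 → slack +0.460/-0.970; half-tol=0.149, Σhalf²=0.196157
  -D: nom -45.600 → Σnom=-88.780; wc +0.460/-0.460 → slack +0.920/-1.430; half-tol=0.460, Σhalf²=0.407757
  -E: nom -25.240 → Σnom=-114.020; wc +0.360/-0.013 → slack +1.280/-1.443; half-tol=0.186, Σhalf²=0.442539
  -F: nom -16.100 → Σnom=-130.120; wc +0.360/-0.070 → slack +1.640/-1.513; half-tol=0.215, Σhalf²=0.488764
Nominal = -130.120. Worst-case = [-130.120 - 1.513, -130.120 + 1.640] = [-131.633, -128.480]. RSS = √0.488764 = 0.699.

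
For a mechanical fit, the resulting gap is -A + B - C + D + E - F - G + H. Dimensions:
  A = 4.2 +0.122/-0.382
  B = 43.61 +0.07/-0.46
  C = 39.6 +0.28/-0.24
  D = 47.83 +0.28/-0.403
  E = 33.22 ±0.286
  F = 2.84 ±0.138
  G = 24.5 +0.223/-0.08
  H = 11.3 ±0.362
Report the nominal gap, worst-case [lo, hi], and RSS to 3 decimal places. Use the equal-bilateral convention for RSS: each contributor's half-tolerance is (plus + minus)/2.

nominal=64.820 wc=[62.546,66.658] rss=0.757

Stack each dimension's contribution:
  -A: nom -4.200 → Σnom=-4.200; wc +0.382/-0.122 → slack +0.382/-0.122; half-tol=0.252, Σhalf²=0.063504
  +B: nom +43.610 → Σnom=39.410; wc +0.070/-0.460 → slack +0.452/-0.582; half-tol=0.265, Σhalf²=0.133729
  -C: nom -39.600 → Σnom=-0.190; wc +0.240/-0.280 → slack +0.692/-0.862; half-tol=0.260, Σhalf²=0.201329
  +D: nom +47.830 → Σnom=47.640; wc +0.280/-0.403 → slack +0.972/-1.265; half-tol=0.342, Σhalf²=0.317951
  +E: nom +33.220 → Σnom=80.860; wc +0.286/-0.286 → slack +1.258/-1.551; half-tol=0.286, Σhalf²=0.399747
  -F: nom -2.840 → Σnom=78.020; wc +0.138/-0.138 → slack +1.396/-1.689; half-tol=0.138, Σhalf²=0.418791
  -G: nom -24.500 → Σnom=53.520; wc +0.080/-0.223 → slack +1.476/-1.912; half-tol=0.151, Σhalf²=0.441744
  +H: nom +11.300 → Σnom=64.820; wc +0.362/-0.362 → slack +1.838/-2.274; half-tol=0.362, Σhalf²=0.572788
Nominal = 64.820. Worst-case = [64.820 - 2.274, 64.820 + 1.838] = [62.546, 66.658]. RSS = √0.572788 = 0.757.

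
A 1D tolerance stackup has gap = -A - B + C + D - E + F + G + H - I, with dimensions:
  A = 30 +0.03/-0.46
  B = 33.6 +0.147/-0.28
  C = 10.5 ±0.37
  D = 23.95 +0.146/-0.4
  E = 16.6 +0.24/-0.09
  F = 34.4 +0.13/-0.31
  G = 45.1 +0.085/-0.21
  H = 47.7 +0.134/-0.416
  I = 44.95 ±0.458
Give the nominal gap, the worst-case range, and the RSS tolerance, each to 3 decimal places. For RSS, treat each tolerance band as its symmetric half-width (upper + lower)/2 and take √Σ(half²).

nominal=36.500 wc=[33.919,38.653] rss=0.837

Stack each dimension's contribution:
  -A: nom -30.000 → Σnom=-30.000; wc +0.460/-0.030 → slack +0.460/-0.030; half-tol=0.245, Σhalf²=0.060025
  -B: nom -33.600 → Σnom=-63.600; wc +0.280/-0.147 → slack +0.740/-0.177; half-tol=0.214, Σhalf²=0.105607
  +C: nom +10.500 → Σnom=-53.100; wc +0.370/-0.370 → slack +1.110/-0.547; half-tol=0.370, Σhalf²=0.242507
  +D: nom +23.950 → Σnom=-29.150; wc +0.146/-0.400 → slack +1.256/-0.947; half-tol=0.273, Σhalf²=0.317036
  -E: nom -16.600 → Σnom=-45.750; wc +0.090/-0.240 → slack +1.346/-1.187; half-tol=0.165, Σhalf²=0.344261
  +F: nom +34.400 → Σnom=-11.350; wc +0.130/-0.310 → slack +1.476/-1.497; half-tol=0.220, Σhalf²=0.392661
  +G: nom +45.100 → Σnom=33.750; wc +0.085/-0.210 → slack +1.561/-1.707; half-tol=0.147, Σhalf²=0.414417
  +H: nom +47.700 → Σnom=81.450; wc +0.134/-0.416 → slack +1.695/-2.123; half-tol=0.275, Σhalf²=0.490042
  -I: nom -44.950 → Σnom=36.500; wc +0.458/-0.458 → slack +2.153/-2.581; half-tol=0.458, Σhalf²=0.699806
Nominal = 36.500. Worst-case = [36.500 - 2.581, 36.500 + 2.153] = [33.919, 38.653]. RSS = √0.699806 = 0.837.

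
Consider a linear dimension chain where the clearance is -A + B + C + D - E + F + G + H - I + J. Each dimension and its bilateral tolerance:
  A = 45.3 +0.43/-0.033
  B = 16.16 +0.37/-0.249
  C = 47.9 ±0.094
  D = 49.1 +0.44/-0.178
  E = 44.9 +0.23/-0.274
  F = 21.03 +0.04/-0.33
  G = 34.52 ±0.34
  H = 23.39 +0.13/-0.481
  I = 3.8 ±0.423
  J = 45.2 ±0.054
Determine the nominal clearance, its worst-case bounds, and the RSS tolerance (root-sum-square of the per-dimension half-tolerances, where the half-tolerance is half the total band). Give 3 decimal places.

Stack each dimension's contribution:
  -A: nom -45.300 → Σnom=-45.300; wc +0.033/-0.430 → slack +0.033/-0.430; half-tol=0.231, Σhalf²=0.053592
  +B: nom +16.160 → Σnom=-29.140; wc +0.370/-0.249 → slack +0.403/-0.679; half-tol=0.309, Σhalf²=0.149382
  +C: nom +47.900 → Σnom=18.760; wc +0.094/-0.094 → slack +0.497/-0.773; half-tol=0.094, Σhalf²=0.158218
  +D: nom +49.100 → Σnom=67.860; wc +0.440/-0.178 → slack +0.937/-0.951; half-tol=0.309, Σhalf²=0.253699
  -E: nom -44.900 → Σnom=22.960; wc +0.274/-0.230 → slack +1.211/-1.181; half-tol=0.252, Σhalf²=0.317203
  +F: nom +21.030 → Σnom=43.990; wc +0.040/-0.330 → slack +1.251/-1.511; half-tol=0.185, Σhalf²=0.351428
  +G: nom +34.520 → Σnom=78.510; wc +0.340/-0.340 → slack +1.591/-1.851; half-tol=0.340, Σhalf²=0.467029
  +H: nom +23.390 → Σnom=101.900; wc +0.130/-0.481 → slack +1.721/-2.332; half-tol=0.305, Σhalf²=0.560359
  -I: nom -3.800 → Σnom=98.100; wc +0.423/-0.423 → slack +2.144/-2.755; half-tol=0.423, Σhalf²=0.739288
  +J: nom +45.200 → Σnom=143.300; wc +0.054/-0.054 → slack +2.198/-2.809; half-tol=0.054, Σhalf²=0.742204
Nominal = 143.300. Worst-case = [143.300 - 2.809, 143.300 + 2.198] = [140.491, 145.498]. RSS = √0.742204 = 0.862.

nominal=143.300 wc=[140.491,145.498] rss=0.862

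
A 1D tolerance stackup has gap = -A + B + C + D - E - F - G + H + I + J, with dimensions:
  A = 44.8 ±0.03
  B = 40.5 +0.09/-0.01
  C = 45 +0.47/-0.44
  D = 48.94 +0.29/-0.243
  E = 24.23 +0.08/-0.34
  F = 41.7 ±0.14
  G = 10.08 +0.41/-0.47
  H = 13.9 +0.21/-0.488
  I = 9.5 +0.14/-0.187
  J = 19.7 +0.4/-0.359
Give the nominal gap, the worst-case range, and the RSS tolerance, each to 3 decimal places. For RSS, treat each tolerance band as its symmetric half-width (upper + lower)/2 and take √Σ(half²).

Stack each dimension's contribution:
  -A: nom -44.800 → Σnom=-44.800; wc +0.030/-0.030 → slack +0.030/-0.030; half-tol=0.030, Σhalf²=0.000900
  +B: nom +40.500 → Σnom=-4.300; wc +0.090/-0.010 → slack +0.120/-0.040; half-tol=0.050, Σhalf²=0.003400
  +C: nom +45.000 → Σnom=40.700; wc +0.470/-0.440 → slack +0.590/-0.480; half-tol=0.455, Σhalf²=0.210425
  +D: nom +48.940 → Σnom=89.640; wc +0.290/-0.243 → slack +0.880/-0.723; half-tol=0.266, Σhalf²=0.281447
  -E: nom -24.230 → Σnom=65.410; wc +0.340/-0.080 → slack +1.220/-0.803; half-tol=0.210, Σhalf²=0.325547
  -F: nom -41.700 → Σnom=23.710; wc +0.140/-0.140 → slack +1.360/-0.943; half-tol=0.140, Σhalf²=0.345147
  -G: nom -10.080 → Σnom=13.630; wc +0.470/-0.410 → slack +1.830/-1.353; half-tol=0.440, Σhalf²=0.538747
  +H: nom +13.900 → Σnom=27.530; wc +0.210/-0.488 → slack +2.040/-1.841; half-tol=0.349, Σhalf²=0.660548
  +I: nom +9.500 → Σnom=37.030; wc +0.140/-0.187 → slack +2.180/-2.028; half-tol=0.164, Σhalf²=0.687280
  +J: nom +19.700 → Σnom=56.730; wc +0.400/-0.359 → slack +2.580/-2.387; half-tol=0.380, Σhalf²=0.831301
Nominal = 56.730. Worst-case = [56.730 - 2.387, 56.730 + 2.580] = [54.343, 59.310]. RSS = √0.831301 = 0.912.

nominal=56.730 wc=[54.343,59.310] rss=0.912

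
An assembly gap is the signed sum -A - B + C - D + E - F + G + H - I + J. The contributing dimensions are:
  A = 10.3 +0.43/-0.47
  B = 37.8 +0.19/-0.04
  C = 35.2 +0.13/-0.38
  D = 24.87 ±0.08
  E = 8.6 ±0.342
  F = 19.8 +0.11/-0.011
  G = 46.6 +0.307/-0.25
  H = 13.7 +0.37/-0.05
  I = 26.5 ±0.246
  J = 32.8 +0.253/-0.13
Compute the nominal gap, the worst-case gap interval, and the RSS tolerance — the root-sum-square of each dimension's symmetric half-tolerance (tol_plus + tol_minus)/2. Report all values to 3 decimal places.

Stack each dimension's contribution:
  -A: nom -10.300 → Σnom=-10.300; wc +0.470/-0.430 → slack +0.470/-0.430; half-tol=0.450, Σhalf²=0.202500
  -B: nom -37.800 → Σnom=-48.100; wc +0.040/-0.190 → slack +0.510/-0.620; half-tol=0.115, Σhalf²=0.215725
  +C: nom +35.200 → Σnom=-12.900; wc +0.130/-0.380 → slack +0.640/-1.000; half-tol=0.255, Σhalf²=0.280750
  -D: nom -24.870 → Σnom=-37.770; wc +0.080/-0.080 → slack +0.720/-1.080; half-tol=0.080, Σhalf²=0.287150
  +E: nom +8.600 → Σnom=-29.170; wc +0.342/-0.342 → slack +1.062/-1.422; half-tol=0.342, Σhalf²=0.404114
  -F: nom -19.800 → Σnom=-48.970; wc +0.011/-0.110 → slack +1.073/-1.532; half-tol=0.060, Σhalf²=0.407774
  +G: nom +46.600 → Σnom=-2.370; wc +0.307/-0.250 → slack +1.380/-1.782; half-tol=0.278, Σhalf²=0.485336
  +H: nom +13.700 → Σnom=11.330; wc +0.370/-0.050 → slack +1.750/-1.832; half-tol=0.210, Σhalf²=0.529436
  -I: nom -26.500 → Σnom=-15.170; wc +0.246/-0.246 → slack +1.996/-2.078; half-tol=0.246, Σhalf²=0.589952
  +J: nom +32.800 → Σnom=17.630; wc +0.253/-0.130 → slack +2.249/-2.208; half-tol=0.192, Σhalf²=0.626625
Nominal = 17.630. Worst-case = [17.630 - 2.208, 17.630 + 2.249] = [15.422, 19.879]. RSS = √0.626625 = 0.792.

nominal=17.630 wc=[15.422,19.879] rss=0.792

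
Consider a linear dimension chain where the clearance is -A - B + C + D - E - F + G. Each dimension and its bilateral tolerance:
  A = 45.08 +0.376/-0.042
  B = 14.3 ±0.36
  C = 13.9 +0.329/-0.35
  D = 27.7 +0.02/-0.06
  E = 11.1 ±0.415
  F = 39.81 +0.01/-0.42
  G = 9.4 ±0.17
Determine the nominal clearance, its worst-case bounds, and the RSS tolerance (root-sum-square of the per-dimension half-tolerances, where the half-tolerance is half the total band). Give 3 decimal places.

Stack each dimension's contribution:
  -A: nom -45.080 → Σnom=-45.080; wc +0.042/-0.376 → slack +0.042/-0.376; half-tol=0.209, Σhalf²=0.043681
  -B: nom -14.300 → Σnom=-59.380; wc +0.360/-0.360 → slack +0.402/-0.736; half-tol=0.360, Σhalf²=0.173281
  +C: nom +13.900 → Σnom=-45.480; wc +0.329/-0.350 → slack +0.731/-1.086; half-tol=0.340, Σhalf²=0.288541
  +D: nom +27.700 → Σnom=-17.780; wc +0.020/-0.060 → slack +0.751/-1.146; half-tol=0.040, Σhalf²=0.290141
  -E: nom -11.100 → Σnom=-28.880; wc +0.415/-0.415 → slack +1.166/-1.561; half-tol=0.415, Σhalf²=0.462366
  -F: nom -39.810 → Σnom=-68.690; wc +0.420/-0.010 → slack +1.586/-1.571; half-tol=0.215, Σhalf²=0.508591
  +G: nom +9.400 → Σnom=-59.290; wc +0.170/-0.170 → slack +1.756/-1.741; half-tol=0.170, Σhalf²=0.537491
Nominal = -59.290. Worst-case = [-59.290 - 1.741, -59.290 + 1.756] = [-61.031, -57.534]. RSS = √0.537491 = 0.733.

nominal=-59.290 wc=[-61.031,-57.534] rss=0.733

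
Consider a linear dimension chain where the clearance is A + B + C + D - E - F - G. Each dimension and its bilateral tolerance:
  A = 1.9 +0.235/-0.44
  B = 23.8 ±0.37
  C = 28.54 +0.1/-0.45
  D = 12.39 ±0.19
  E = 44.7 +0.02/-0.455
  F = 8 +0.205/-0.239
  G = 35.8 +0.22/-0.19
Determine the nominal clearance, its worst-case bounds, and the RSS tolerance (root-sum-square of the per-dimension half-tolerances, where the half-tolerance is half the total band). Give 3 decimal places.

nominal=-21.870 wc=[-23.765,-20.091] rss=0.714

Stack each dimension's contribution:
  +A: nom +1.900 → Σnom=1.900; wc +0.235/-0.440 → slack +0.235/-0.440; half-tol=0.338, Σhalf²=0.113906
  +B: nom +23.800 → Σnom=25.700; wc +0.370/-0.370 → slack +0.605/-0.810; half-tol=0.370, Σhalf²=0.250806
  +C: nom +28.540 → Σnom=54.240; wc +0.100/-0.450 → slack +0.705/-1.260; half-tol=0.275, Σhalf²=0.326431
  +D: nom +12.390 → Σnom=66.630; wc +0.190/-0.190 → slack +0.895/-1.450; half-tol=0.190, Σhalf²=0.362531
  -E: nom -44.700 → Σnom=21.930; wc +0.455/-0.020 → slack +1.350/-1.470; half-tol=0.238, Σhalf²=0.418938
  -F: nom -8.000 → Σnom=13.930; wc +0.239/-0.205 → slack +1.589/-1.675; half-tol=0.222, Σhalf²=0.468222
  -G: nom -35.800 → Σnom=-21.870; wc +0.190/-0.220 → slack +1.779/-1.895; half-tol=0.205, Σhalf²=0.510247
Nominal = -21.870. Worst-case = [-21.870 - 1.895, -21.870 + 1.779] = [-23.765, -20.091]. RSS = √0.510247 = 0.714.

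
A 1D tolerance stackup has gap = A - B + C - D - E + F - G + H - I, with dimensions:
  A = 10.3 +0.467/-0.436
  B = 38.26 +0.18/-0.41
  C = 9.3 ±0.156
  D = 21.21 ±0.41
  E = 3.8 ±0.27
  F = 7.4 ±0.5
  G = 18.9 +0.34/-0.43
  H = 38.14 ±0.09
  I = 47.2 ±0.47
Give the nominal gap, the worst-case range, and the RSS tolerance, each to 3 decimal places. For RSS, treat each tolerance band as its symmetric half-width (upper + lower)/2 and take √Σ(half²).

Stack each dimension's contribution:
  +A: nom +10.300 → Σnom=10.300; wc +0.467/-0.436 → slack +0.467/-0.436; half-tol=0.452, Σhalf²=0.203852
  -B: nom -38.260 → Σnom=-27.960; wc +0.410/-0.180 → slack +0.877/-0.616; half-tol=0.295, Σhalf²=0.290877
  +C: nom +9.300 → Σnom=-18.660; wc +0.156/-0.156 → slack +1.033/-0.772; half-tol=0.156, Σhalf²=0.315213
  -D: nom -21.210 → Σnom=-39.870; wc +0.410/-0.410 → slack +1.443/-1.182; half-tol=0.410, Σhalf²=0.483313
  -E: nom -3.800 → Σnom=-43.670; wc +0.270/-0.270 → slack +1.713/-1.452; half-tol=0.270, Σhalf²=0.556213
  +F: nom +7.400 → Σnom=-36.270; wc +0.500/-0.500 → slack +2.213/-1.952; half-tol=0.500, Σhalf²=0.806213
  -G: nom -18.900 → Σnom=-55.170; wc +0.430/-0.340 → slack +2.643/-2.292; half-tol=0.385, Σhalf²=0.954438
  +H: nom +38.140 → Σnom=-17.030; wc +0.090/-0.090 → slack +2.733/-2.382; half-tol=0.090, Σhalf²=0.962538
  -I: nom -47.200 → Σnom=-64.230; wc +0.470/-0.470 → slack +3.203/-2.852; half-tol=0.470, Σhalf²=1.183438
Nominal = -64.230. Worst-case = [-64.230 - 2.852, -64.230 + 3.203] = [-67.082, -61.027]. RSS = √1.183438 = 1.088.

nominal=-64.230 wc=[-67.082,-61.027] rss=1.088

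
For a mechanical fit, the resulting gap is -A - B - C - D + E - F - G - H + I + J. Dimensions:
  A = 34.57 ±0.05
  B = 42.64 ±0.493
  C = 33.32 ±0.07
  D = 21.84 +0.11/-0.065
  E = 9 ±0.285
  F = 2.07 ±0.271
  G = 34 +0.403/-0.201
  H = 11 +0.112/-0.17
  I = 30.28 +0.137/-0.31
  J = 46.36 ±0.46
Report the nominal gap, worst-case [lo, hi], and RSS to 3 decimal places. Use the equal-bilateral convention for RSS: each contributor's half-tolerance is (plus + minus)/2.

Stack each dimension's contribution:
  -A: nom -34.570 → Σnom=-34.570; wc +0.050/-0.050 → slack +0.050/-0.050; half-tol=0.050, Σhalf²=0.002500
  -B: nom -42.640 → Σnom=-77.210; wc +0.493/-0.493 → slack +0.543/-0.543; half-tol=0.493, Σhalf²=0.245549
  -C: nom -33.320 → Σnom=-110.530; wc +0.070/-0.070 → slack +0.613/-0.613; half-tol=0.070, Σhalf²=0.250449
  -D: nom -21.840 → Σnom=-132.370; wc +0.065/-0.110 → slack +0.678/-0.723; half-tol=0.087, Σhalf²=0.258105
  +E: nom +9.000 → Σnom=-123.370; wc +0.285/-0.285 → slack +0.963/-1.008; half-tol=0.285, Σhalf²=0.339330
  -F: nom -2.070 → Σnom=-125.440; wc +0.271/-0.271 → slack +1.234/-1.279; half-tol=0.271, Σhalf²=0.412771
  -G: nom -34.000 → Σnom=-159.440; wc +0.201/-0.403 → slack +1.435/-1.682; half-tol=0.302, Σhalf²=0.503975
  -H: nom -11.000 → Σnom=-170.440; wc +0.170/-0.112 → slack +1.605/-1.794; half-tol=0.141, Σhalf²=0.523856
  +I: nom +30.280 → Σnom=-140.160; wc +0.137/-0.310 → slack +1.742/-2.104; half-tol=0.224, Σhalf²=0.573809
  +J: nom +46.360 → Σnom=-93.800; wc +0.460/-0.460 → slack +2.202/-2.564; half-tol=0.460, Σhalf²=0.785409
Nominal = -93.800. Worst-case = [-93.800 - 2.564, -93.800 + 2.202] = [-96.364, -91.598]. RSS = √0.785409 = 0.886.

nominal=-93.800 wc=[-96.364,-91.598] rss=0.886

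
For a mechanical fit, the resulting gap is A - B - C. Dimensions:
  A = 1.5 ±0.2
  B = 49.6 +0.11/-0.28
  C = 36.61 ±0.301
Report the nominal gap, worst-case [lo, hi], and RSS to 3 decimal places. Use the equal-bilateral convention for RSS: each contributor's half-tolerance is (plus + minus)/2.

nominal=-84.710 wc=[-85.321,-83.929] rss=0.411

Stack each dimension's contribution:
  +A: nom +1.500 → Σnom=1.500; wc +0.200/-0.200 → slack +0.200/-0.200; half-tol=0.200, Σhalf²=0.040000
  -B: nom -49.600 → Σnom=-48.100; wc +0.280/-0.110 → slack +0.480/-0.310; half-tol=0.195, Σhalf²=0.078025
  -C: nom -36.610 → Σnom=-84.710; wc +0.301/-0.301 → slack +0.781/-0.611; half-tol=0.301, Σhalf²=0.168626
Nominal = -84.710. Worst-case = [-84.710 - 0.611, -84.710 + 0.781] = [-85.321, -83.929]. RSS = √0.168626 = 0.411.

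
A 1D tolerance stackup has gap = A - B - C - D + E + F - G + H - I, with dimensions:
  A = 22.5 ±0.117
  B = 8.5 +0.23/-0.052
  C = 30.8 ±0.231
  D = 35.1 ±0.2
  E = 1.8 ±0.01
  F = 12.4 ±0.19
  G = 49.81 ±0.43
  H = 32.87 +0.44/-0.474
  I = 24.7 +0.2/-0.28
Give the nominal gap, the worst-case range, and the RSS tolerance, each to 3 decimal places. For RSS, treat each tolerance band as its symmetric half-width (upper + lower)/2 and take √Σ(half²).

Stack each dimension's contribution:
  +A: nom +22.500 → Σnom=22.500; wc +0.117/-0.117 → slack +0.117/-0.117; half-tol=0.117, Σhalf²=0.013689
  -B: nom -8.500 → Σnom=14.000; wc +0.052/-0.230 → slack +0.169/-0.347; half-tol=0.141, Σhalf²=0.033570
  -C: nom -30.800 → Σnom=-16.800; wc +0.231/-0.231 → slack +0.400/-0.578; half-tol=0.231, Σhalf²=0.086931
  -D: nom -35.100 → Σnom=-51.900; wc +0.200/-0.200 → slack +0.600/-0.778; half-tol=0.200, Σhalf²=0.126931
  +E: nom +1.800 → Σnom=-50.100; wc +0.010/-0.010 → slack +0.610/-0.788; half-tol=0.010, Σhalf²=0.127031
  +F: nom +12.400 → Σnom=-37.700; wc +0.190/-0.190 → slack +0.800/-0.978; half-tol=0.190, Σhalf²=0.163131
  -G: nom -49.810 → Σnom=-87.510; wc +0.430/-0.430 → slack +1.230/-1.408; half-tol=0.430, Σhalf²=0.348031
  +H: nom +32.870 → Σnom=-54.640; wc +0.440/-0.474 → slack +1.670/-1.882; half-tol=0.457, Σhalf²=0.556880
  -I: nom -24.700 → Σnom=-79.340; wc +0.280/-0.200 → slack +1.950/-2.082; half-tol=0.240, Σhalf²=0.614480
Nominal = -79.340. Worst-case = [-79.340 - 2.082, -79.340 + 1.950] = [-81.422, -77.390]. RSS = √0.614480 = 0.784.

nominal=-79.340 wc=[-81.422,-77.390] rss=0.784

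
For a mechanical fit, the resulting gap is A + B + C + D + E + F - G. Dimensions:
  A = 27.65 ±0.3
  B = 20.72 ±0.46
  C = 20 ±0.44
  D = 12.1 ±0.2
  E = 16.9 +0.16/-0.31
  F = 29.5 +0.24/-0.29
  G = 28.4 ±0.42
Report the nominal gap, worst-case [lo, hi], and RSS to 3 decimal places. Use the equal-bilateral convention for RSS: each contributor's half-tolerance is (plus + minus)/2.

nominal=98.470 wc=[96.050,100.690] rss=0.915

Stack each dimension's contribution:
  +A: nom +27.650 → Σnom=27.650; wc +0.300/-0.300 → slack +0.300/-0.300; half-tol=0.300, Σhalf²=0.090000
  +B: nom +20.720 → Σnom=48.370; wc +0.460/-0.460 → slack +0.760/-0.760; half-tol=0.460, Σhalf²=0.301600
  +C: nom +20.000 → Σnom=68.370; wc +0.440/-0.440 → slack +1.200/-1.200; half-tol=0.440, Σhalf²=0.495200
  +D: nom +12.100 → Σnom=80.470; wc +0.200/-0.200 → slack +1.400/-1.400; half-tol=0.200, Σhalf²=0.535200
  +E: nom +16.900 → Σnom=97.370; wc +0.160/-0.310 → slack +1.560/-1.710; half-tol=0.235, Σhalf²=0.590425
  +F: nom +29.500 → Σnom=126.870; wc +0.240/-0.290 → slack +1.800/-2.000; half-tol=0.265, Σhalf²=0.660650
  -G: nom -28.400 → Σnom=98.470; wc +0.420/-0.420 → slack +2.220/-2.420; half-tol=0.420, Σhalf²=0.837050
Nominal = 98.470. Worst-case = [98.470 - 2.420, 98.470 + 2.220] = [96.050, 100.690]. RSS = √0.837050 = 0.915.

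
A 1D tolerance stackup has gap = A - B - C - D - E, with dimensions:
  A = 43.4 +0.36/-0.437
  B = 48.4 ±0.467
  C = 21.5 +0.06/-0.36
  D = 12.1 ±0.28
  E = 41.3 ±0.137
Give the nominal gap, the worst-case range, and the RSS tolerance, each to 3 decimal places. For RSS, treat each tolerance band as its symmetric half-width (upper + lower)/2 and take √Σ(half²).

Stack each dimension's contribution:
  +A: nom +43.400 → Σnom=43.400; wc +0.360/-0.437 → slack +0.360/-0.437; half-tol=0.398, Σhalf²=0.158802
  -B: nom -48.400 → Σnom=-5.000; wc +0.467/-0.467 → slack +0.827/-0.904; half-tol=0.467, Σhalf²=0.376891
  -C: nom -21.500 → Σnom=-26.500; wc +0.360/-0.060 → slack +1.187/-0.964; half-tol=0.210, Σhalf²=0.420991
  -D: nom -12.100 → Σnom=-38.600; wc +0.280/-0.280 → slack +1.467/-1.244; half-tol=0.280, Σhalf²=0.499391
  -E: nom -41.300 → Σnom=-79.900; wc +0.137/-0.137 → slack +1.604/-1.381; half-tol=0.137, Σhalf²=0.518160
Nominal = -79.900. Worst-case = [-79.900 - 1.381, -79.900 + 1.604] = [-81.281, -78.296]. RSS = √0.518160 = 0.720.

nominal=-79.900 wc=[-81.281,-78.296] rss=0.720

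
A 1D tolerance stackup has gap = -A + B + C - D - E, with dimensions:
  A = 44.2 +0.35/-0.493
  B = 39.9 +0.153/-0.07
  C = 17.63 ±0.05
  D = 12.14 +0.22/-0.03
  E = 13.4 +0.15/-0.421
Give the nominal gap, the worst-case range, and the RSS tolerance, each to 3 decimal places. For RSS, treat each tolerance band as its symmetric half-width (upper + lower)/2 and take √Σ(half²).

nominal=-12.210 wc=[-13.050,-11.063] rss=0.538

Stack each dimension's contribution:
  -A: nom -44.200 → Σnom=-44.200; wc +0.493/-0.350 → slack +0.493/-0.350; half-tol=0.421, Σhalf²=0.177662
  +B: nom +39.900 → Σnom=-4.300; wc +0.153/-0.070 → slack +0.646/-0.420; half-tol=0.112, Σhalf²=0.190094
  +C: nom +17.630 → Σnom=13.330; wc +0.050/-0.050 → slack +0.696/-0.470; half-tol=0.050, Σhalf²=0.192595
  -D: nom -12.140 → Σnom=1.190; wc +0.030/-0.220 → slack +0.726/-0.690; half-tol=0.125, Σhalf²=0.208220
  -E: nom -13.400 → Σnom=-12.210; wc +0.421/-0.150 → slack +1.147/-0.840; half-tol=0.285, Σhalf²=0.289730
Nominal = -12.210. Worst-case = [-12.210 - 0.840, -12.210 + 1.147] = [-13.050, -11.063]. RSS = √0.289730 = 0.538.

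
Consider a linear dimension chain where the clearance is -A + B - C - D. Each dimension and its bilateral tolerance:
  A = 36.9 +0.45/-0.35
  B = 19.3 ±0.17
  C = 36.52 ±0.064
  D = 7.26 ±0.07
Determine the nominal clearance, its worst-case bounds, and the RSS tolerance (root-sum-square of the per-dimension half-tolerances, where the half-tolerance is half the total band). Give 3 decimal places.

nominal=-61.380 wc=[-62.134,-60.726] rss=0.445

Stack each dimension's contribution:
  -A: nom -36.900 → Σnom=-36.900; wc +0.350/-0.450 → slack +0.350/-0.450; half-tol=0.400, Σhalf²=0.160000
  +B: nom +19.300 → Σnom=-17.600; wc +0.170/-0.170 → slack +0.520/-0.620; half-tol=0.170, Σhalf²=0.188900
  -C: nom -36.520 → Σnom=-54.120; wc +0.064/-0.064 → slack +0.584/-0.684; half-tol=0.064, Σhalf²=0.192996
  -D: nom -7.260 → Σnom=-61.380; wc +0.070/-0.070 → slack +0.654/-0.754; half-tol=0.070, Σhalf²=0.197896
Nominal = -61.380. Worst-case = [-61.380 - 0.754, -61.380 + 0.654] = [-62.134, -60.726]. RSS = √0.197896 = 0.445.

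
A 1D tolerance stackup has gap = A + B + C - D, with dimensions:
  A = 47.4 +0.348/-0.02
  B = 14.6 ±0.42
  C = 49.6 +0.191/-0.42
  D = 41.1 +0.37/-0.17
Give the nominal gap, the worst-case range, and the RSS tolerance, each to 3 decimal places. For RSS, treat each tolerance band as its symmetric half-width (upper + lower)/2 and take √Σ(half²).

Stack each dimension's contribution:
  +A: nom +47.400 → Σnom=47.400; wc +0.348/-0.020 → slack +0.348/-0.020; half-tol=0.184, Σhalf²=0.033856
  +B: nom +14.600 → Σnom=62.000; wc +0.420/-0.420 → slack +0.768/-0.440; half-tol=0.420, Σhalf²=0.210256
  +C: nom +49.600 → Σnom=111.600; wc +0.191/-0.420 → slack +0.959/-0.860; half-tol=0.305, Σhalf²=0.303586
  -D: nom -41.100 → Σnom=70.500; wc +0.170/-0.370 → slack +1.129/-1.230; half-tol=0.270, Σhalf²=0.376486
Nominal = 70.500. Worst-case = [70.500 - 1.230, 70.500 + 1.129] = [69.270, 71.629]. RSS = √0.376486 = 0.614.

nominal=70.500 wc=[69.270,71.629] rss=0.614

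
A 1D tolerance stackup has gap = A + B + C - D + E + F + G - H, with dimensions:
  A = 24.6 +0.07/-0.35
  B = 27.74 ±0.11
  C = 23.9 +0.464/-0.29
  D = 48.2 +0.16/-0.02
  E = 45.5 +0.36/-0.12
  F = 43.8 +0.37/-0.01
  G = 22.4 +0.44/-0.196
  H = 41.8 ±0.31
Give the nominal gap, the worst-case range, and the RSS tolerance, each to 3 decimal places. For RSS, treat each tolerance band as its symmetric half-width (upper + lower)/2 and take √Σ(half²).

nominal=97.940 wc=[96.394,100.084] rss=0.705

Stack each dimension's contribution:
  +A: nom +24.600 → Σnom=24.600; wc +0.070/-0.350 → slack +0.070/-0.350; half-tol=0.210, Σhalf²=0.044100
  +B: nom +27.740 → Σnom=52.340; wc +0.110/-0.110 → slack +0.180/-0.460; half-tol=0.110, Σhalf²=0.056200
  +C: nom +23.900 → Σnom=76.240; wc +0.464/-0.290 → slack +0.644/-0.750; half-tol=0.377, Σhalf²=0.198329
  -D: nom -48.200 → Σnom=28.040; wc +0.020/-0.160 → slack +0.664/-0.910; half-tol=0.090, Σhalf²=0.206429
  +E: nom +45.500 → Σnom=73.540; wc +0.360/-0.120 → slack +1.024/-1.030; half-tol=0.240, Σhalf²=0.264029
  +F: nom +43.800 → Σnom=117.340; wc +0.370/-0.010 → slack +1.394/-1.040; half-tol=0.190, Σhalf²=0.300129
  +G: nom +22.400 → Σnom=139.740; wc +0.440/-0.196 → slack +1.834/-1.236; half-tol=0.318, Σhalf²=0.401253
  -H: nom -41.800 → Σnom=97.940; wc +0.310/-0.310 → slack +2.144/-1.546; half-tol=0.310, Σhalf²=0.497353
Nominal = 97.940. Worst-case = [97.940 - 1.546, 97.940 + 2.144] = [96.394, 100.084]. RSS = √0.497353 = 0.705.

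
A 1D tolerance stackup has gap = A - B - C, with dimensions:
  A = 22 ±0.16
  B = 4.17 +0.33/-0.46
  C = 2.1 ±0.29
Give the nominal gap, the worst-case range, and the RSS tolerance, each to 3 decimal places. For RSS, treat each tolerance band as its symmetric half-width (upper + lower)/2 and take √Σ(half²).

Stack each dimension's contribution:
  +A: nom +22.000 → Σnom=22.000; wc +0.160/-0.160 → slack +0.160/-0.160; half-tol=0.160, Σhalf²=0.025600
  -B: nom -4.170 → Σnom=17.830; wc +0.460/-0.330 → slack +0.620/-0.490; half-tol=0.395, Σhalf²=0.181625
  -C: nom -2.100 → Σnom=15.730; wc +0.290/-0.290 → slack +0.910/-0.780; half-tol=0.290, Σhalf²=0.265725
Nominal = 15.730. Worst-case = [15.730 - 0.780, 15.730 + 0.910] = [14.950, 16.640]. RSS = √0.265725 = 0.515.

nominal=15.730 wc=[14.950,16.640] rss=0.515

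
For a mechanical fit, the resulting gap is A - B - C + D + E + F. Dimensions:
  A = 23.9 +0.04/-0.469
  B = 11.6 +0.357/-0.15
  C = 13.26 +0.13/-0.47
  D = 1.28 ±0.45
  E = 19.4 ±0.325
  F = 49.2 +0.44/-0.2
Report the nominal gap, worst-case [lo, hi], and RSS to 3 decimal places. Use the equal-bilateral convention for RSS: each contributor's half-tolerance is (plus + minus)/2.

Stack each dimension's contribution:
  +A: nom +23.900 → Σnom=23.900; wc +0.040/-0.469 → slack +0.040/-0.469; half-tol=0.255, Σhalf²=0.064770
  -B: nom -11.600 → Σnom=12.300; wc +0.150/-0.357 → slack +0.190/-0.826; half-tol=0.254, Σhalf²=0.129032
  -C: nom -13.260 → Σnom=-0.960; wc +0.470/-0.130 → slack +0.660/-0.956; half-tol=0.300, Σhalf²=0.219032
  +D: nom +1.280 → Σnom=0.320; wc +0.450/-0.450 → slack +1.110/-1.406; half-tol=0.450, Σhalf²=0.421532
  +E: nom +19.400 → Σnom=19.720; wc +0.325/-0.325 → slack +1.435/-1.731; half-tol=0.325, Σhalf²=0.527157
  +F: nom +49.200 → Σnom=68.920; wc +0.440/-0.200 → slack +1.875/-1.931; half-tol=0.320, Σhalf²=0.629557
Nominal = 68.920. Worst-case = [68.920 - 1.931, 68.920 + 1.875] = [66.989, 70.795]. RSS = √0.629557 = 0.793.

nominal=68.920 wc=[66.989,70.795] rss=0.793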